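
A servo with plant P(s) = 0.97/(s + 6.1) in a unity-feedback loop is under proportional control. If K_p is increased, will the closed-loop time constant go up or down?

decrease

Closed-loop pole is at s = −(6.1+K_p·0.97); larger K_p moves it further left, so τ = 1/(6.1+K_p·0.97) decreases.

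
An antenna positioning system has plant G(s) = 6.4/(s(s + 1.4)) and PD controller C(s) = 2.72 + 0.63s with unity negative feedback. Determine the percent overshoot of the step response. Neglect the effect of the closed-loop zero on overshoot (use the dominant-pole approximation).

Forward path: (2.72 + 0.63s)·6.4/(s(s+1.4)). The closed-loop characteristic equation is s² + (1.4 + 6.4·0.63)s + 6.4·2.72 = 0.
That is s² + 5.432s + 17.41 = 0, so ω_n = 4.172 rad/s and ζ = 5.432/(2·4.172) = 0.651.
%OS = 100·exp(−πζ/√(1−ζ²)) = 6.76%.

6.76%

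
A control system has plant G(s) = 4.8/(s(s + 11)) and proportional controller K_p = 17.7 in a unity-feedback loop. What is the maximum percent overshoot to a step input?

9.67%

Closed-loop characteristic equation: s² + 11s + 84.96 = 0, so ω_n = 9.217 rad/s and ζ = 11/(2·9.217) = 0.5967.
%OS = 100·exp(−πζ/√(1−ζ²)) = 100·exp(−π·0.5967/√0.644) = 9.67%.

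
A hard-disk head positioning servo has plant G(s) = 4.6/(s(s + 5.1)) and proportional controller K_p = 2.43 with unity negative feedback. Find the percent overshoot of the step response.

The closed-loop denominator s² + 5.1s + 11.18 gives ω_n = √11.18 = 3.343 and ζ = 5.1/(2ω_n) = 0.7627.
%OS = 100·exp(−πζ/√(1−ζ²)) = 100·exp(−π·0.7627/√0.4183) = 2.46%.

2.46%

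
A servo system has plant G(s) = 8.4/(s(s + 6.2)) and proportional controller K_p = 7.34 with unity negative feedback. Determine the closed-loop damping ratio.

The closed-loop denominator is s(s+6.2) + 7.34·8.4 = s² + 6.2s + 61.66.
So ω_n² = 61.66 ⇒ ω_n = 7.852 rad/s, and ζ = 6.2/(2ω_n) = 0.395.

ζ = 0.395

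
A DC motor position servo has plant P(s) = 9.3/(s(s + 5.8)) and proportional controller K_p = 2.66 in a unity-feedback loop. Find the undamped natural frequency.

The closed-loop denominator is s(s+5.8) + 2.66·9.3 = s² + 5.8s + 24.74.
So ω_n² = 24.74 ⇒ ω_n = 4.974 rad/s, and ζ = 5.8/(2ω_n) = 0.583.

ω_n = 4.97 rad/s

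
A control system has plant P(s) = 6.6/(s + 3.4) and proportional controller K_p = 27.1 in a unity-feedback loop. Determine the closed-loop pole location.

Closed-loop transfer function: T(s) = K_p·P(s)/(1 + K_p·P(s)) = 178.9/(s + 3.4 + 178.9) = 178.9/(s + 182.3).
The closed-loop pole is at s = −182.3.

s = -182.3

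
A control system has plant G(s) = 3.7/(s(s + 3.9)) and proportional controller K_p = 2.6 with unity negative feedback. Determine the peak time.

The closed-loop denominator s² + 3.9s + 9.62 gives ω_n = √9.62 = 3.102 and ζ = 3.9/(2ω_n) = 0.6287.
Damped frequency ω_d = ω_n√(1−ζ²) = 2.412 rad/s, so peak time T_p = π/ω_d = 1.3 s.

T_p = 1.3 s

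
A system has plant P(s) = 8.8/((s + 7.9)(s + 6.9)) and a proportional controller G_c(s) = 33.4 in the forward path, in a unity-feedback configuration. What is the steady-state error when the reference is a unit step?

0.156

The loop is type 0. Static position error constant K_pos = G_c(0)·P(0) = 33.4·0.1614 = 5.392.
Steady-state error to a unit step: e_ss = 1/(1+K_pos) = 1/6.392 = 0.156.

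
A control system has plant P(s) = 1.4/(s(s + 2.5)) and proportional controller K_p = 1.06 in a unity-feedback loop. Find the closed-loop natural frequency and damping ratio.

ω_n = 1.22 rad/s, ζ = 1.03

With unity feedback the closed-loop characteristic equation is s² + 2.5s + 1.06·1.4 = s² + 2.5s + 1.484 = 0.
Matching s² + 2ζω_n s + ω_n²: ω_n = √1.484 = 1.218 rad/s and 2ζω_n = 2.5, so ζ = 2.5/(2·1.218) = 1.03.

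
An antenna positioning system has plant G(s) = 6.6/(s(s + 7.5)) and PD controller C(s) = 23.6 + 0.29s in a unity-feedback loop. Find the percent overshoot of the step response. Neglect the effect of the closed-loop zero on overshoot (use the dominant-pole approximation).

Forward path: (23.6 + 0.29s)·6.6/(s(s+7.5)). The closed-loop characteristic equation is s² + (7.5 + 6.6·0.29)s + 6.6·23.6 = 0.
That is s² + 9.414s + 155.8 = 0, so ω_n = 12.48 rad/s and ζ = 9.414/(2·12.48) = 0.3772.
%OS = 100·exp(−πζ/√(1−ζ²)) = 27.8%.

27.8%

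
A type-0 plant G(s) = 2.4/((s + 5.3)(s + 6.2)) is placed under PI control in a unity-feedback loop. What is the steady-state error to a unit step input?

The PI controller's integrator makes the forward path type 1, so e_ss to a step is zero.

0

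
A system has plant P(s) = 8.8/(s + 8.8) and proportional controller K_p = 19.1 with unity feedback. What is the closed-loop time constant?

Closed-loop transfer function: T(s) = K_p·P(s)/(1 + K_p·P(s)) = 168.1/(s + 8.8 + 168.1) = 168.1/(s + 176.9).
Time constant τ = 1/176.9 = 0.00565 s.

τ = 0.00565 s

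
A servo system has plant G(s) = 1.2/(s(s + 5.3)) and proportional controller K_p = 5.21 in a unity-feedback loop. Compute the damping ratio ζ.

The closed-loop denominator is s(s+5.3) + 5.21·1.2 = s² + 5.3s + 6.252.
So ω_n² = 6.252 ⇒ ω_n = 2.5 rad/s, and ζ = 5.3/(2ω_n) = 1.06.

ζ = 1.06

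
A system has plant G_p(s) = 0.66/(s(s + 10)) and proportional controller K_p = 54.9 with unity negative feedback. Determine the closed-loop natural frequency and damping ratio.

ω_n = 6.02 rad/s, ζ = 0.831

With unity feedback the closed-loop characteristic equation is s² + 10s + 54.9·0.66 = s² + 10s + 36.23 = 0.
So ω_n² = 36.23 ⇒ ω_n = 6.019 rad/s, and ζ = 10/(2ω_n) = 0.831.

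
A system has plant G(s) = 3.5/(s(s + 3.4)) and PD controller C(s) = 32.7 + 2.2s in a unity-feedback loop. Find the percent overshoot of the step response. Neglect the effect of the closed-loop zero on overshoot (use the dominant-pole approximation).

Forward path: (32.7 + 2.2s)·3.5/(s(s+3.4)). The closed-loop characteristic equation is s² + (3.4 + 3.5·2.2)s + 3.5·32.7 = 0.
That is s² + 11.1s + 114.5 = 0, so ω_n = 10.7 rad/s and ζ = 11.1/(2·10.7) = 0.5188.
%OS = 100·exp(−πζ/√(1−ζ²)) = 14.9%.

14.9%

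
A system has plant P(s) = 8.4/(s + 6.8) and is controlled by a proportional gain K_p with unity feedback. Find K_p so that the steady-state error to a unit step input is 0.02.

K_p = 39.7

The loop is type 0, so e_ss(step) = 1/(1 + K_pos) with K_pos = K_p·P(0).
P(0) = 1.235. Require 1/(1 + K_p·1.235) = 0.02, so 1 + 1.235·K_p = 50.
K_p = (50 − 1)/1.235 = 39.7.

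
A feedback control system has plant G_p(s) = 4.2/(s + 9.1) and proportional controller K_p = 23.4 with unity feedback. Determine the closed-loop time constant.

Closed-loop transfer function: T(s) = K_p·G_p(s)/(1 + K_p·G_p(s)) = 98.28/(s + 9.1 + 98.28) = 98.28/(s + 107.4).
Time constant τ = 1/107.4 = 0.00931 s.

τ = 0.00931 s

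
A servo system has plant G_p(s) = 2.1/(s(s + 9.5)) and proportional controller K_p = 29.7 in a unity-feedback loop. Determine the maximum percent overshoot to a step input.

Closed-loop characteristic equation: s² + 9.5s + 62.37 = 0, so ω_n = 7.897 rad/s and ζ = 9.5/(2·7.897) = 0.6015.
%OS = 100·exp(−πζ/√(1−ζ²)) = 100·exp(−π·0.6015/√0.6382) = 9.39%.

9.39%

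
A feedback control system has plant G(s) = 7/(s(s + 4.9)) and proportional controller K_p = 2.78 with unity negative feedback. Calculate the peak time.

Closed-loop characteristic equation: s² + 4.9s + 19.46 = 0, so ω_n = 4.411 rad/s and ζ = 4.9/(2·4.411) = 0.5554.
Damped frequency ω_d = ω_n√(1−ζ²) = 3.668 rad/s, so peak time T_p = π/ω_d = 0.856 s.

T_p = 0.856 s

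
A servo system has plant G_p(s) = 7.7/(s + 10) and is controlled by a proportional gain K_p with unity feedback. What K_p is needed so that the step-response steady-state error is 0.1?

K_p = 11.7

The loop is type 0, so e_ss(step) = 1/(1 + K_pos) with K_pos = K_p·G_p(0).
G_p(0) = 0.77. Require 1/(1 + K_p·0.77) = 0.1, so 1 + 0.77·K_p = 10.
K_p = (10 − 1)/0.77 = 11.7.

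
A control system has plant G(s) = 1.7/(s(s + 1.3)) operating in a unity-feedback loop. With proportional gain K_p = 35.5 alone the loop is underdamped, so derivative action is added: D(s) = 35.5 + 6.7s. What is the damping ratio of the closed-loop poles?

ζ = 0.817

Forward path: (35.5 + 6.7s)·1.7/(s(s+1.3)). The closed-loop characteristic equation is s² + (1.3 + 1.7·6.7)s + 1.7·35.5 = 0.
That is s² + 12.69s + 60.35 = 0, so ω_n = 7.769 rad/s and ζ = 12.69/(2·7.769) = 0.8168.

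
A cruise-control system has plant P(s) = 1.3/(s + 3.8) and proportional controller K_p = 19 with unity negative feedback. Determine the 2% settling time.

Closed-loop transfer function: T(s) = K_p·P(s)/(1 + K_p·P(s)) = 24.7/(s + 3.8 + 24.7) = 24.7/(s + 28.5).
Time constant τ = 1/28.5 = 0.03509 s, so the 2% settling time is about 4τ = 0.14 s.

T_s ≈ 0.14 s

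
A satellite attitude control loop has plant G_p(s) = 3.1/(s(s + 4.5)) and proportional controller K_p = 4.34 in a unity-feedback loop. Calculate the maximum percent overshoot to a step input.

8.71%

Closed-loop characteristic equation: s² + 4.5s + 13.45 = 0, so ω_n = 3.668 rad/s and ζ = 4.5/(2·3.668) = 0.6134.
%OS = 100·exp(−πζ/√(1−ζ²)) = 100·exp(−π·0.6134/√0.6237) = 8.71%.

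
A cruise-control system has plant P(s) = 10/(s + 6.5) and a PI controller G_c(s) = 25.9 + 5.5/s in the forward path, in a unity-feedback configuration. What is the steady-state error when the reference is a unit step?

0

The open loop G_c(s)P(s) has a pole at the origin (type 1), so the static position error constant is infinite and e_ss = 1/(1+∞) = 0.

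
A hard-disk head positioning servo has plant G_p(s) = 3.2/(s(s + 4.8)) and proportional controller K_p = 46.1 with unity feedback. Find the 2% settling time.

The closed-loop denominator s² + 4.8s + 147.5 gives ω_n = √147.5 = 12.15 and ζ = 4.8/(2ω_n) = 0.1976.
2% settling time T_s ≈ 4/(ζω_n) = 4/2.4 = 1.67 s.

T_s ≈ 1.67 s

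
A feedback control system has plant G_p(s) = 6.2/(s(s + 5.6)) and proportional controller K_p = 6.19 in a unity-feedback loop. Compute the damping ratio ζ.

1 + K_p·G_p(s) = 0 gives s² + 5.6s + 38.38 = 0.
So ω_n² = 38.38 ⇒ ω_n = 6.195 rad/s, and ζ = 5.6/(2ω_n) = 0.452.

ζ = 0.452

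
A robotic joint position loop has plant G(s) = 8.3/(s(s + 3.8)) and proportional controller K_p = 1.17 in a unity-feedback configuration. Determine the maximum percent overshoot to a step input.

The closed-loop denominator s² + 3.8s + 9.711 gives ω_n = √9.711 = 3.116 and ζ = 3.8/(2ω_n) = 0.6097.
%OS = 100·exp(−πζ/√(1−ζ²)) = 100·exp(−π·0.6097/√0.6283) = 8.92%.

8.92%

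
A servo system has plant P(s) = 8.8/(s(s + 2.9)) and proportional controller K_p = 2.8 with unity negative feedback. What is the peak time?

Closed-loop characteristic equation: s² + 2.9s + 24.64 = 0, so ω_n = 4.964 rad/s and ζ = 2.9/(2·4.964) = 0.2921.
Damped frequency ω_d = ω_n√(1−ζ²) = 4.747 rad/s, so peak time T_p = π/ω_d = 0.662 s.

T_p = 0.662 s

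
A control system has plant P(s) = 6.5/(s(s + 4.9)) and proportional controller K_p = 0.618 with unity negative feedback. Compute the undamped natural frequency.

1 + K_p·P(s) = 0 gives s² + 4.9s + 4.017 = 0.
So ω_n² = 4.017 ⇒ ω_n = 2.004 rad/s, and ζ = 4.9/(2ω_n) = 1.22.

ω_n = 2 rad/s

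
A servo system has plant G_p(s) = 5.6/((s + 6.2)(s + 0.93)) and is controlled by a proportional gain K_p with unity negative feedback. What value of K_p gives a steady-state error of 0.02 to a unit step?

For a type-0 loop with proportional control, e_ss = 1/(1 + K_p·G_p(0)).
G_p(0) = 0.9712. Require 1/(1 + K_p·0.9712) = 0.02, so 1 + 0.9712·K_p = 50.
K_p = (50 − 1)/0.9712 = 50.5.

K_p = 50.5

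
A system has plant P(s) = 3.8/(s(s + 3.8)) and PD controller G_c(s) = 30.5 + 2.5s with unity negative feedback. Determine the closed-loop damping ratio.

Forward path: (30.5 + 2.5s)·3.8/(s(s+3.8)). The closed-loop characteristic equation is s² + (3.8 + 3.8·2.5)s + 3.8·30.5 = 0.
That is s² + 13.3s + 115.9 = 0, so ω_n = 10.77 rad/s and ζ = 13.3/(2·10.77) = 0.6177.

ζ = 0.618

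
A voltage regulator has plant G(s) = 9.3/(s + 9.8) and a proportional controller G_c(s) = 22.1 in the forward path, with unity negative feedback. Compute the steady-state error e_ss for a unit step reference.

The loop is type 0. Static position error constant K_pos = G_c(0)·G(0) = 22.1·0.949 = 20.97.
Steady-state error to a unit step: e_ss = 1/(1+K_pos) = 1/21.97 = 0.0455.

0.0455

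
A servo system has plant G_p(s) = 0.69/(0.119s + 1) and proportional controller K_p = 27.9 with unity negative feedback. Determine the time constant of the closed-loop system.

Closed loop: T(s) = K_p·G_p/(1+K_p·G_p) = 19.25/(0.119s + 1 + 19.25), with pole at s = −(1 + 19.25)/0.119 = −170.2.
Closed-loop time constant τ = 1/170.2 = 0.00588 s.

τ = 0.00588 s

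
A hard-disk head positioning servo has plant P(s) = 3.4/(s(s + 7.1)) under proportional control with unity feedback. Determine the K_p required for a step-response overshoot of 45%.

From %OS = 100·exp(−πζ/√(1−ζ²)) = 45%, ζ = −ln(0.45)/√(π²+ln²(0.45)) = 0.2463.
Characteristic equation s² + 7.1s + 3.4K_p = 0 gives ζ = 7.1/(2√(3.4K_p)).
Setting ζ = 0.2463: √(3.4K_p) = 7.1/(2·0.2463) = 14.41, so K_p = 207.7/3.4 = 61.1.

K_p = 61.1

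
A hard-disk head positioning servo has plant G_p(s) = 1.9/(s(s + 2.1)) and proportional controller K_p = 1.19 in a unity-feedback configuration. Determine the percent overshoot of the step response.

4.67%

From 1 + K_pG_p(s) = 0: s² + 2.1s + 2.261 = 0 ⇒ ω_n = 1.504, ζ = 0.6983.
%OS = 100·exp(−πζ/√(1−ζ²)) = 100·exp(−π·0.6983/√0.5124) = 4.67%.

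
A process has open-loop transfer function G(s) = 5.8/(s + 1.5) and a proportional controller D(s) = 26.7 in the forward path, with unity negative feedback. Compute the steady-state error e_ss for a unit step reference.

0.00959

The loop is type 0. Static position error constant K_pos = D(0)·G(0) = 26.7·3.867 = 103.2.
Steady-state error to a unit step: e_ss = 1/(1+K_pos) = 1/104.2 = 0.00959.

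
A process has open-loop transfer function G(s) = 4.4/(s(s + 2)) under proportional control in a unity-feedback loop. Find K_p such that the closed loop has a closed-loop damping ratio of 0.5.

Closed-loop characteristic equation: s² + 2s + K_p·4.4 = 0.
So ω_n = √(4.4K_p) and 2ζω_n = 2, giving ζ = 2/(2√(4.4K_p)).
Setting ζ = 0.5: √(4.4K_p) = 2/(2·0.5) = 2, so K_p = 4/4.4 = 0.909.

K_p = 0.909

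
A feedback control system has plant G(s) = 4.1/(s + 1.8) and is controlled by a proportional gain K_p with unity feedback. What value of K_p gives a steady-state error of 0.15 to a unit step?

K_p = 2.49

For a type-0 loop with proportional control, e_ss = 1/(1 + K_p·G(0)).
G(0) = 2.278. Require 1/(1 + K_p·2.278) = 0.15, so 1 + 2.278·K_p = 6.667.
K_p = (6.667 − 1)/2.278 = 2.49.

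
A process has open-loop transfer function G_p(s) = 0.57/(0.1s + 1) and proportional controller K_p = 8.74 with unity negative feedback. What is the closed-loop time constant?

τ = 0.0167 s

Closed loop: T(s) = K_p·G_p/(1+K_p·G_p) = 4.982/(0.1s + 1 + 4.982), with pole at s = −(1 + 4.982)/0.1 = −59.82.
Closed-loop time constant τ = 1/59.82 = 0.0167 s.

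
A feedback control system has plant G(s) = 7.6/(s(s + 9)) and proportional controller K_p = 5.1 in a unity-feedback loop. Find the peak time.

T_p = 0.73 s

From 1 + K_pG(s) = 0: s² + 9s + 38.76 = 0 ⇒ ω_n = 6.226, ζ = 0.7228.
Damped frequency ω_d = ω_n√(1−ζ²) = 4.302 rad/s, so peak time T_p = π/ω_d = 0.73 s.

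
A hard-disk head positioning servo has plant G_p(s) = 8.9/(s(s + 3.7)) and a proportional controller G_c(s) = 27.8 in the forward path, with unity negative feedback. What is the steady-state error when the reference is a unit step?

The open loop G_c(s)G_p(s) has a pole at the origin (type 1), so the static position error constant is infinite and e_ss = 1/(1+∞) = 0.

0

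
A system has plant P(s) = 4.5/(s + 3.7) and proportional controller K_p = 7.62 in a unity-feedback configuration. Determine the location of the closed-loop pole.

s = -37.99

Closed-loop transfer function: T(s) = K_p·P(s)/(1 + K_p·P(s)) = 34.29/(s + 3.7 + 34.29) = 34.29/(s + 37.99).
The closed-loop pole is at s = −37.99.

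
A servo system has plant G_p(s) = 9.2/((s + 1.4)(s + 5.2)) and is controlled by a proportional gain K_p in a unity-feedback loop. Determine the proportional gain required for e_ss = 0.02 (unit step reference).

K_p = 38.8

The loop is type 0, so e_ss(step) = 1/(1 + K_pos) with K_pos = K_p·G_p(0).
G_p(0) = 1.264. Require 1/(1 + K_p·1.264) = 0.02, so 1 + 1.264·K_p = 50.
K_p = (50 − 1)/1.264 = 38.8.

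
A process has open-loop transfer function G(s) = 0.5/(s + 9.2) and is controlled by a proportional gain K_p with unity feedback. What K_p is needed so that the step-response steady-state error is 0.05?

K_p = 350

The loop is type 0, so e_ss(step) = 1/(1 + K_pos) with K_pos = K_p·G(0).
G(0) = 0.05435. Require 1/(1 + K_p·0.05435) = 0.05, so 1 + 0.05435·K_p = 20.
K_p = (20 − 1)/0.05435 = 350.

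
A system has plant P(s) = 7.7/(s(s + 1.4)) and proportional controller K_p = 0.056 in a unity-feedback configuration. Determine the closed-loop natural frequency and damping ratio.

ω_n = 0.657 rad/s, ζ = 1.07

With unity feedback the closed-loop characteristic equation is s² + 1.4s + 0.056·7.7 = s² + 1.4s + 0.4312 = 0.
Matching s² + 2ζω_n s + ω_n²: ω_n = √0.4312 = 0.6567 rad/s and 2ζω_n = 1.4, so ζ = 1.4/(2·0.6567) = 1.07.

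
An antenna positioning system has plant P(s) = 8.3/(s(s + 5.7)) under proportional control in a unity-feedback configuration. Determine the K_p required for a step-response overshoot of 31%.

K_p = 8.02

From %OS = 100·exp(−πζ/√(1−ζ²)) = 31%, ζ = −ln(0.31)/√(π²+ln²(0.31)) = 0.3493.
Characteristic equation s² + 5.7s + 8.3K_p = 0 gives ζ = 5.7/(2√(8.3K_p)).
Setting ζ = 0.3493: √(8.3K_p) = 5.7/(2·0.3493) = 8.159, so K_p = 66.57/8.3 = 8.02.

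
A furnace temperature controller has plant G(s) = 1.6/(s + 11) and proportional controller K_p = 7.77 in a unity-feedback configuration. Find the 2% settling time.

T_s ≈ 0.171 s

Closed-loop transfer function: T(s) = K_p·G(s)/(1 + K_p·G(s)) = 12.43/(s + 11 + 12.43) = 12.43/(s + 23.43).
Time constant τ = 1/23.43 = 0.04268 s, so the 2% settling time is about 4τ = 0.171 s.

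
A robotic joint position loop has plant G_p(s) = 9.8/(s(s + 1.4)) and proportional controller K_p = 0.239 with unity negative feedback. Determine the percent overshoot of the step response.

Closed-loop characteristic equation: s² + 1.4s + 2.342 = 0, so ω_n = 1.53 rad/s and ζ = 1.4/(2·1.53) = 0.4574.
%OS = 100·exp(−πζ/√(1−ζ²)) = 100·exp(−π·0.4574/√0.7908) = 19.9%.

19.9%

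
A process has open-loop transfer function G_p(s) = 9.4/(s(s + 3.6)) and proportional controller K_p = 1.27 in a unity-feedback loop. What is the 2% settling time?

T_s ≈ 2.22 s

From 1 + K_pG_p(s) = 0: s² + 3.6s + 11.94 = 0 ⇒ ω_n = 3.455, ζ = 0.521.
2% settling time T_s ≈ 4/(ζω_n) = 4/1.8 = 2.22 s.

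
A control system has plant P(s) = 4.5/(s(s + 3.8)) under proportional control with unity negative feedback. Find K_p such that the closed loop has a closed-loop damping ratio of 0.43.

Closed-loop characteristic equation: s² + 3.8s + K_p·4.5 = 0.
So ω_n = √(4.5K_p) and 2ζω_n = 3.8, giving ζ = 3.8/(2√(4.5K_p)).
Setting ζ = 0.43: √(4.5K_p) = 3.8/(2·0.43) = 4.419, so K_p = 19.52/4.5 = 4.34.

K_p = 4.34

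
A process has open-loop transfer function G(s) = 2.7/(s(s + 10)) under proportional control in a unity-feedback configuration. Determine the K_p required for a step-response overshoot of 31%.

From %OS = 100·exp(−πζ/√(1−ζ²)) = 31%, ζ = −ln(0.31)/√(π²+ln²(0.31)) = 0.3493.
Characteristic equation s² + 10s + 2.7K_p = 0 gives ζ = 10/(2√(2.7K_p)).
Setting ζ = 0.3493: √(2.7K_p) = 10/(2·0.3493) = 14.31, so K_p = 204.9/2.7 = 75.9.

K_p = 75.9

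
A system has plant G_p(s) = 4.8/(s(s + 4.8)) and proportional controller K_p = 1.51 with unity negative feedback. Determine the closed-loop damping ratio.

ζ = 0.891

With unity feedback the closed-loop characteristic equation is s² + 4.8s + 1.51·4.8 = s² + 4.8s + 7.248 = 0.
So ω_n² = 7.248 ⇒ ω_n = 2.692 rad/s, and ζ = 4.8/(2ω_n) = 0.891.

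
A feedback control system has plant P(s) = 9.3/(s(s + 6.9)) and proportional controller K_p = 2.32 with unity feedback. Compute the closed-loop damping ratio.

ζ = 0.743

The closed-loop denominator is s(s+6.9) + 2.32·9.3 = s² + 6.9s + 21.58.
So ω_n² = 21.58 ⇒ ω_n = 4.645 rad/s, and ζ = 6.9/(2ω_n) = 0.743.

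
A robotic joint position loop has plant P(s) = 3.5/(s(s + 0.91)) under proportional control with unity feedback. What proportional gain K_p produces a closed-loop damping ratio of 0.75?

Closed-loop characteristic equation: s² + 0.91s + K_p·3.5 = 0.
So ω_n = √(3.5K_p) and 2ζω_n = 0.91, giving ζ = 0.91/(2√(3.5K_p)).
Setting ζ = 0.75: √(3.5K_p) = 0.91/(2·0.75) = 0.6067, so K_p = 0.368/3.5 = 0.105.

K_p = 0.105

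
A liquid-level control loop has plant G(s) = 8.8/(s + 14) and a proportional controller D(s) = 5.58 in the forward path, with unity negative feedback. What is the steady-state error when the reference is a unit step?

The loop is type 0. Static position error constant K_pos = D(0)·G(0) = 5.58·0.6286 = 3.507.
Steady-state error to a unit step: e_ss = 1/(1+K_pos) = 1/4.507 = 0.222.

0.222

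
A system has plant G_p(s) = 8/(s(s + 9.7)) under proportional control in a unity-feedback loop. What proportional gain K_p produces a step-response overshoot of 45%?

K_p = 48.5

From %OS = 100·exp(−πζ/√(1−ζ²)) = 45%, ζ = −ln(0.45)/√(π²+ln²(0.45)) = 0.2463.
Characteristic equation s² + 9.7s + 8K_p = 0 gives ζ = 9.7/(2√(8K_p)).
Setting ζ = 0.2463: √(8K_p) = 9.7/(2·0.2463) = 19.69, so K_p = 387.6/8 = 48.5.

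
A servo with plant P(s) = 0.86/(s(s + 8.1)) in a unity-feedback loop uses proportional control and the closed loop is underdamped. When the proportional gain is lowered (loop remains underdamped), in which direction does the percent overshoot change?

ζ = 8.1/(2√(0.86K_p)) rises as K_p falls; higher damping means less overshoot.

decrease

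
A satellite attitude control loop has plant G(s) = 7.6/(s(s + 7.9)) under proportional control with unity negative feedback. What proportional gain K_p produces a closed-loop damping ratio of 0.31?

Closed-loop characteristic equation: s² + 7.9s + K_p·7.6 = 0.
So ω_n = √(7.6K_p) and 2ζω_n = 7.9, giving ζ = 7.9/(2√(7.6K_p)).
Setting ζ = 0.31: √(7.6K_p) = 7.9/(2·0.31) = 12.74, so K_p = 162.4/7.6 = 21.4.

K_p = 21.4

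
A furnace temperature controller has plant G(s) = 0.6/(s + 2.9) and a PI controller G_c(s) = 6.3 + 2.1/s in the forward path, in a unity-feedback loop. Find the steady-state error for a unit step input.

The open loop G_c(s)G(s) has a pole at the origin (type 1), so the static position error constant is infinite and e_ss = 1/(1+∞) = 0.

0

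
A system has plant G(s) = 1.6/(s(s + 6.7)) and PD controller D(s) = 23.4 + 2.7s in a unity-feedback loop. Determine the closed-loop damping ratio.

ζ = 0.9

Forward path: (23.4 + 2.7s)·1.6/(s(s+6.7)). The closed-loop characteristic equation is s² + (6.7 + 1.6·2.7)s + 1.6·23.4 = 0.
That is s² + 11.02s + 37.44 = 0, so ω_n = 6.119 rad/s and ζ = 11.02/(2·6.119) = 0.9005.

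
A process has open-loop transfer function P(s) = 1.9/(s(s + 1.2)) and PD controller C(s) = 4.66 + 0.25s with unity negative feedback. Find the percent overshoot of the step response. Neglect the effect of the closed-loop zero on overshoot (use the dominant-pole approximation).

Forward path: (4.66 + 0.25s)·1.9/(s(s+1.2)). The closed-loop characteristic equation is s² + (1.2 + 1.9·0.25)s + 1.9·4.66 = 0.
That is s² + 1.675s + 8.854 = 0, so ω_n = 2.976 rad/s and ζ = 1.675/(2·2.976) = 0.2815.
%OS = 100·exp(−πζ/√(1−ζ²)) = 39.8%.

39.8%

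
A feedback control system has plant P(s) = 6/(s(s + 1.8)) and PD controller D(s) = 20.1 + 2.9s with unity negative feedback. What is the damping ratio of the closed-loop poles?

Forward path: (20.1 + 2.9s)·6/(s(s+1.8)). The closed-loop characteristic equation is s² + (1.8 + 6·2.9)s + 6·20.1 = 0.
That is s² + 19.2s + 120.6 = 0, so ω_n = 10.98 rad/s and ζ = 19.2/(2·10.98) = 0.8742.

ζ = 0.874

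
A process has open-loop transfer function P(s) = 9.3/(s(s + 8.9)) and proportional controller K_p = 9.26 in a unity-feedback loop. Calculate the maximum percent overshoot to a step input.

18%

Closed-loop characteristic equation: s² + 8.9s + 86.12 = 0, so ω_n = 9.28 rad/s and ζ = 8.9/(2·9.28) = 0.4795.
%OS = 100·exp(−πζ/√(1−ζ²)) = 100·exp(−π·0.4795/√0.7701) = 18%.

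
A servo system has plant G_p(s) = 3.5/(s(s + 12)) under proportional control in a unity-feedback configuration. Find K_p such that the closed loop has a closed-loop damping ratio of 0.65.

Closed-loop characteristic equation: s² + 12s + K_p·3.5 = 0.
So ω_n = √(3.5K_p) and 2ζω_n = 12, giving ζ = 12/(2√(3.5K_p)).
Setting ζ = 0.65: √(3.5K_p) = 12/(2·0.65) = 9.231, so K_p = 85.21/3.5 = 24.3.

K_p = 24.3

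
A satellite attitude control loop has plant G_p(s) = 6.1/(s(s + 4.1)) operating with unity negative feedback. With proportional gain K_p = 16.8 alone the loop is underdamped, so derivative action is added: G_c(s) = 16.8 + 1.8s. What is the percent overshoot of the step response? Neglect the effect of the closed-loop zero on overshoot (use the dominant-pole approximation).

3%

Forward path: (16.8 + 1.8s)·6.1/(s(s+4.1)). The closed-loop characteristic equation is s² + (4.1 + 6.1·1.8)s + 6.1·16.8 = 0.
That is s² + 15.08s + 102.5 = 0, so ω_n = 10.12 rad/s and ζ = 15.08/(2·10.12) = 0.7448.
%OS = 100·exp(−πζ/√(1−ζ²)) = 3%.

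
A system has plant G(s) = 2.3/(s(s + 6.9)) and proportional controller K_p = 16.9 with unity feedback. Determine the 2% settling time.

From 1 + K_pG(s) = 0: s² + 6.9s + 38.87 = 0 ⇒ ω_n = 6.235, ζ = 0.5534.
2% settling time T_s ≈ 4/(ζω_n) = 4/3.45 = 1.16 s.

T_s ≈ 1.16 s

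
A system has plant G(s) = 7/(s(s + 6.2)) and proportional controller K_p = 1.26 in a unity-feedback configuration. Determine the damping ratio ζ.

ζ = 1.04

The closed-loop denominator is s(s+6.2) + 1.26·7 = s² + 6.2s + 8.82.
Matching s² + 2ζω_n s + ω_n²: ω_n = √8.82 = 2.97 rad/s and 2ζω_n = 6.2, so ζ = 6.2/(2·2.97) = 1.04.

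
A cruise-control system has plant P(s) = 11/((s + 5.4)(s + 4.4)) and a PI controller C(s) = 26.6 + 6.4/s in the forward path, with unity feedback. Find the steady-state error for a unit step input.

The open loop C(s)P(s) has a pole at the origin (type 1), so the static position error constant is infinite and e_ss = 1/(1+∞) = 0.

0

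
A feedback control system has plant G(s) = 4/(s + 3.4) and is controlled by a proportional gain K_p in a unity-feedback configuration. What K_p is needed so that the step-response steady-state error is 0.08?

The loop is type 0, so e_ss(step) = 1/(1 + K_pos) with K_pos = K_p·G(0).
G(0) = 1.176. Require 1/(1 + K_p·1.176) = 0.08, so 1 + 1.176·K_p = 12.5.
K_p = (12.5 − 1)/1.176 = 9.78.

K_p = 9.78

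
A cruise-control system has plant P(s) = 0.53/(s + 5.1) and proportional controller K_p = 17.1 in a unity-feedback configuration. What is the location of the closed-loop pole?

Closed-loop transfer function: T(s) = K_p·P(s)/(1 + K_p·P(s)) = 9.063/(s + 5.1 + 9.063) = 9.063/(s + 14.16).
The closed-loop pole is at s = −14.16.

s = -14.16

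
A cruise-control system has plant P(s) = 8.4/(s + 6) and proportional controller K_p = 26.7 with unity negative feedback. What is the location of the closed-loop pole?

Closed-loop transfer function: T(s) = K_p·P(s)/(1 + K_p·P(s)) = 224.3/(s + 6 + 224.3) = 224.3/(s + 230.3).
The closed-loop pole is at s = −230.3.

s = -230.3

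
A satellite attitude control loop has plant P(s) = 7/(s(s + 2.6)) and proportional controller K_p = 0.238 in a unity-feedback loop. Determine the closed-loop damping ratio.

1 + K_p·P(s) = 0 gives s² + 2.6s + 1.666 = 0.
Matching s² + 2ζω_n s + ω_n²: ω_n = √1.666 = 1.291 rad/s and 2ζω_n = 2.6, so ζ = 2.6/(2·1.291) = 1.01.

ζ = 1.01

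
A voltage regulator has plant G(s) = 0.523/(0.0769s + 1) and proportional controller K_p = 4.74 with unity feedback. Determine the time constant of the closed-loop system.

τ = 0.0221 s

Closed loop: T(s) = K_p·G/(1+K_p·G) = 2.479/(0.0769s + 1 + 2.479), with pole at s = −(1 + 2.479)/0.0769 = −45.24.
Closed-loop time constant τ = 1/45.24 = 0.0221 s.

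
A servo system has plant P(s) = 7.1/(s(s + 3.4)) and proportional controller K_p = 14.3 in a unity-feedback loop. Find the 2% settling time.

Closed-loop characteristic equation: s² + 3.4s + 101.5 = 0, so ω_n = 10.08 rad/s and ζ = 3.4/(2·10.08) = 0.1687.
2% settling time T_s ≈ 4/(ζω_n) = 4/1.7 = 2.35 s.

T_s ≈ 2.35 s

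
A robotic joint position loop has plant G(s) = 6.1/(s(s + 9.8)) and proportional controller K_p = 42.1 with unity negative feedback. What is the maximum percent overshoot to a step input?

From 1 + K_pG(s) = 0: s² + 9.8s + 256.8 = 0 ⇒ ω_n = 16.03, ζ = 0.3058.
%OS = 100·exp(−πζ/√(1−ζ²)) = 100·exp(−π·0.3058/√0.9065) = 36.5%.

36.5%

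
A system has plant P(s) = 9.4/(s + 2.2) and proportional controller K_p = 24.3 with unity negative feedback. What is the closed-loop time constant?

τ = 0.00434 s

Closed-loop transfer function: T(s) = K_p·P(s)/(1 + K_p·P(s)) = 228.4/(s + 2.2 + 228.4) = 228.4/(s + 230.6).
Time constant τ = 1/230.6 = 0.00434 s.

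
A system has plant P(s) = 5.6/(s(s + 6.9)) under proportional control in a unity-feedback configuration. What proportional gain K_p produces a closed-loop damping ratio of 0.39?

Closed-loop characteristic equation: s² + 6.9s + K_p·5.6 = 0.
So ω_n = √(5.6K_p) and 2ζω_n = 6.9, giving ζ = 6.9/(2√(5.6K_p)).
Setting ζ = 0.39: √(5.6K_p) = 6.9/(2·0.39) = 8.846, so K_p = 78.25/5.6 = 14.

K_p = 14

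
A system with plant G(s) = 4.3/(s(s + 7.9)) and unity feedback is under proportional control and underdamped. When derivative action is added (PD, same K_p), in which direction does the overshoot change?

With PD the characteristic equation becomes s² + (a + K·K_d)s + K·K_p = 0; the damping term grows, ζ rises, overshoot falls.

decrease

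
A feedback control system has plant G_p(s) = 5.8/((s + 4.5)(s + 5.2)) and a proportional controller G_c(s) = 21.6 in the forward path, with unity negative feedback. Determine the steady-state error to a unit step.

0.157

The loop is type 0. Static position error constant K_pos = G_c(0)·G_p(0) = 21.6·0.2479 = 5.354.
Steady-state error to a unit step: e_ss = 1/(1+K_pos) = 1/6.354 = 0.157.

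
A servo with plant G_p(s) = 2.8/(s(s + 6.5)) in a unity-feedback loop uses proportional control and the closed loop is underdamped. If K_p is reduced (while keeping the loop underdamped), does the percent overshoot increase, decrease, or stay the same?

ζ = 6.5/(2√(2.8K_p)) rises as K_p falls; higher damping means less overshoot.

decrease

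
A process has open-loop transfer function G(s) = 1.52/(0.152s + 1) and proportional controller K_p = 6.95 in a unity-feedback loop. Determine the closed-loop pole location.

Closed loop: T(s) = K_p·G/(1+K_p·G) = 10.56/(0.152s + 1 + 10.56), with pole at s = −(1 + 10.56)/0.152 = −76.08.

s = -76.08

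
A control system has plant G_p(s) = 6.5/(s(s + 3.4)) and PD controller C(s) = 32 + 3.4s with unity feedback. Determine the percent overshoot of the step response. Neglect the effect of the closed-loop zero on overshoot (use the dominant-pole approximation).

Forward path: (32 + 3.4s)·6.5/(s(s+3.4)). The closed-loop characteristic equation is s² + (3.4 + 6.5·3.4)s + 6.5·32 = 0.
That is s² + 25.5s + 208 = 0, so ω_n = 14.42 rad/s and ζ = 25.5/(2·14.42) = 0.8841.
%OS = 100·exp(−πζ/√(1−ζ²)) = 0.263%.

0.263%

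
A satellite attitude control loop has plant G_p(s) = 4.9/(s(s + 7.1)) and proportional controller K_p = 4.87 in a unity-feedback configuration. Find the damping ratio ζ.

ζ = 0.727

1 + K_p·G_p(s) = 0 gives s² + 7.1s + 23.86 = 0.
So ω_n² = 23.86 ⇒ ω_n = 4.885 rad/s, and ζ = 7.1/(2ω_n) = 0.727.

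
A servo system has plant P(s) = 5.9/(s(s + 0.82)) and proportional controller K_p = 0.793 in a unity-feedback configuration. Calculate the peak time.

T_p = 1.48 s

The closed-loop denominator s² + 0.82s + 4.679 gives ω_n = √4.679 = 2.163 and ζ = 0.82/(2ω_n) = 0.1895.
Damped frequency ω_d = ω_n√(1−ζ²) = 2.124 rad/s, so peak time T_p = π/ω_d = 1.48 s.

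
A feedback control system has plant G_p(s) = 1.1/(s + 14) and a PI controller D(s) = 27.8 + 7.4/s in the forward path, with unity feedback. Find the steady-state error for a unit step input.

0

The open loop D(s)G_p(s) has a pole at the origin (type 1), so the static position error constant is infinite and e_ss = 1/(1+∞) = 0.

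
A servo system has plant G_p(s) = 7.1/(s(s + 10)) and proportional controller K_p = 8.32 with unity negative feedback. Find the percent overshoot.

6.78%

The closed-loop denominator s² + 10s + 59.07 gives ω_n = √59.07 = 7.686 and ζ = 10/(2ω_n) = 0.6505.
%OS = 100·exp(−πζ/√(1−ζ²)) = 100·exp(−π·0.6505/√0.5768) = 6.78%.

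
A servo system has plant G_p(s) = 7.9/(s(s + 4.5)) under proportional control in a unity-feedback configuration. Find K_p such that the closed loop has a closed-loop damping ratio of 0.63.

Closed-loop characteristic equation: s² + 4.5s + K_p·7.9 = 0.
So ω_n = √(7.9K_p) and 2ζω_n = 4.5, giving ζ = 4.5/(2√(7.9K_p)).
Setting ζ = 0.63: √(7.9K_p) = 4.5/(2·0.63) = 3.571, so K_p = 12.76/7.9 = 1.61.

K_p = 1.61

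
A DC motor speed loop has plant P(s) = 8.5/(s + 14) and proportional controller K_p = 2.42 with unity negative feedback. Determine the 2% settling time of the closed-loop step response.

T_s ≈ 0.116 s

Closed-loop transfer function: T(s) = K_p·P(s)/(1 + K_p·P(s)) = 20.57/(s + 14 + 20.57) = 20.57/(s + 34.57).
Time constant τ = 1/34.57 = 0.02893 s, so the 2% settling time is about 4τ = 0.116 s.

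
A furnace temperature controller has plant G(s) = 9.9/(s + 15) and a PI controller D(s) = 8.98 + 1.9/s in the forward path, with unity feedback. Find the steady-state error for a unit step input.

0

The open loop D(s)G(s) has a pole at the origin (type 1), so the static position error constant is infinite and e_ss = 1/(1+∞) = 0.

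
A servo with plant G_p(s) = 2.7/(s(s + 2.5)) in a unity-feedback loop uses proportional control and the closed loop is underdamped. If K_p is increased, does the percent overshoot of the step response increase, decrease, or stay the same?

Characteristic equation s² + 2.5s + K_p·2.7 = 0: raising K_p raises ω_n while 2ζω_n = 2.5 is fixed, so ζ falls and overshoot grows.

increase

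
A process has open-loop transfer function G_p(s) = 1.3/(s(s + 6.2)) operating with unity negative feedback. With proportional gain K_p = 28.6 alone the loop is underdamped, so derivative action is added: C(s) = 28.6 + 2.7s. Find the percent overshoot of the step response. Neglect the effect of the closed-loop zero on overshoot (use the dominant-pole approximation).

1.6%

Forward path: (28.6 + 2.7s)·1.3/(s(s+6.2)). The closed-loop characteristic equation is s² + (6.2 + 1.3·2.7)s + 1.3·28.6 = 0.
That is s² + 9.71s + 37.18 = 0, so ω_n = 6.098 rad/s and ζ = 9.71/(2·6.098) = 0.7962.
%OS = 100·exp(−πζ/√(1−ζ²)) = 1.6%.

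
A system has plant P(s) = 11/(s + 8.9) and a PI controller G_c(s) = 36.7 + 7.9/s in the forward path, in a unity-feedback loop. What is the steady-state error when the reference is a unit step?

The open loop G_c(s)P(s) has a pole at the origin (type 1), so the static position error constant is infinite and e_ss = 1/(1+∞) = 0.

0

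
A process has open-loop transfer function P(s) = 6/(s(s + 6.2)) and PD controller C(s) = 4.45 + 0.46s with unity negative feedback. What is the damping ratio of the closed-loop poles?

ζ = 0.867

Forward path: (4.45 + 0.46s)·6/(s(s+6.2)). The closed-loop characteristic equation is s² + (6.2 + 6·0.46)s + 6·4.45 = 0.
That is s² + 8.96s + 26.7 = 0, so ω_n = 5.167 rad/s and ζ = 8.96/(2·5.167) = 0.867.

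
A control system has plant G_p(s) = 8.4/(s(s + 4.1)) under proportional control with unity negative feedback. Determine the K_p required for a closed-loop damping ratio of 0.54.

Closed-loop characteristic equation: s² + 4.1s + K_p·8.4 = 0.
So ω_n = √(8.4K_p) and 2ζω_n = 4.1, giving ζ = 4.1/(2√(8.4K_p)).
Setting ζ = 0.54: √(8.4K_p) = 4.1/(2·0.54) = 3.796, so K_p = 14.41/8.4 = 1.72.

K_p = 1.72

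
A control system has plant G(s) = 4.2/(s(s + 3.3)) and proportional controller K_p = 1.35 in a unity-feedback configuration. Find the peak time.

The closed-loop denominator s² + 3.3s + 5.67 gives ω_n = √5.67 = 2.381 and ζ = 3.3/(2ω_n) = 0.6929.
Damped frequency ω_d = ω_n√(1−ζ²) = 1.717 rad/s, so peak time T_p = π/ω_d = 1.83 s.

T_p = 1.83 s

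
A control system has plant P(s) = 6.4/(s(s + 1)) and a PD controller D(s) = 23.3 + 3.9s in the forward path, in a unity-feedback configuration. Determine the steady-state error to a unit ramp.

0.00671

The loop has one pole at the origin (type 1). Velocity error constant K_v = lim_{s→0} s·D(s)P(s) = 23.3·6.4/1 = 149.1.
Steady-state error to a unit ramp: e_ss = 1/K_v = 0.00671.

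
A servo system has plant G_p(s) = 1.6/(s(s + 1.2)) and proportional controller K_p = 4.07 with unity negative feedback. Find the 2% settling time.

T_s ≈ 6.67 s

Closed-loop characteristic equation: s² + 1.2s + 6.512 = 0, so ω_n = 2.552 rad/s and ζ = 1.2/(2·2.552) = 0.2351.
2% settling time T_s ≈ 4/(ζω_n) = 4/0.6 = 6.67 s.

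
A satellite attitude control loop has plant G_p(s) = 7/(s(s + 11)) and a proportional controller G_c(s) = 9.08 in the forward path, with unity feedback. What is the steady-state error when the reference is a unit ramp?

0.173

The loop has one pole at the origin (type 1). Velocity error constant K_v = lim_{s→0} s·G_c(s)G_p(s) = 9.08·7/11 = 5.778.
Steady-state error to a unit ramp: e_ss = 1/K_v = 0.173.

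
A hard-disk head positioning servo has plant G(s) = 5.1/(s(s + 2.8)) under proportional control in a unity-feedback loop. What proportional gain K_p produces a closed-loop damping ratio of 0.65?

Closed-loop characteristic equation: s² + 2.8s + K_p·5.1 = 0.
So ω_n = √(5.1K_p) and 2ζω_n = 2.8, giving ζ = 2.8/(2√(5.1K_p)).
Setting ζ = 0.65: √(5.1K_p) = 2.8/(2·0.65) = 2.154, so K_p = 4.639/5.1 = 0.91.

K_p = 0.91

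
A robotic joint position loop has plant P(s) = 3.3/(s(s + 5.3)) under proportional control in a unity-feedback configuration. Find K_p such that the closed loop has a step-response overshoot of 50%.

From %OS = 100·exp(−πζ/√(1−ζ²)) = 50%, ζ = −ln(0.5)/√(π²+ln²(0.5)) = 0.2155.
Characteristic equation s² + 5.3s + 3.3K_p = 0 gives ζ = 5.3/(2√(3.3K_p)).
Setting ζ = 0.2155: √(3.3K_p) = 5.3/(2·0.2155) = 12.3, so K_p = 151.3/3.3 = 45.8.

K_p = 45.8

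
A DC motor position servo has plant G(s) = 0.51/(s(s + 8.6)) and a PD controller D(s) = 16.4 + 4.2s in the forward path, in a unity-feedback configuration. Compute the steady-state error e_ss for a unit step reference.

The open loop D(s)G(s) has a pole at the origin (type 1), so the static position error constant is infinite and e_ss = 1/(1+∞) = 0.

0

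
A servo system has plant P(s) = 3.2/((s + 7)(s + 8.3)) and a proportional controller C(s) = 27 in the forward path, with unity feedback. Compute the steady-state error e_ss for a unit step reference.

0.402

The loop is type 0. Static position error constant K_pos = C(0)·P(0) = 27·0.05508 = 1.487.
Steady-state error to a unit step: e_ss = 1/(1+K_pos) = 1/2.487 = 0.402.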